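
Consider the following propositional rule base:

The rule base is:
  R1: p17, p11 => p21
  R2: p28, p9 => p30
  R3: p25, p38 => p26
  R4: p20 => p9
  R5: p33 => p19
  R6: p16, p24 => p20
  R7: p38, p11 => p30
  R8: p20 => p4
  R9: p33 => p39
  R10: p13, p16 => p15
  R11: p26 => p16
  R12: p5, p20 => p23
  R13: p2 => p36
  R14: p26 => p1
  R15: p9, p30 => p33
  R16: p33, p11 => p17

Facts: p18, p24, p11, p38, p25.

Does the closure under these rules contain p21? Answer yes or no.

Round 1 — R3, R7, derive p26, p30.
Round 2 — R11, R14, derive p16, p1.
Round 3 — R6, derive p20.
Round 4 — R4, R8, derive p9, p4.
Round 5 — R15, derive p33.
Round 6 — R5, R9, R16, derive p19, p39, p17.
Round 7 — R1, derive p21.
p21 appears in round 7, so it is derivable.

yes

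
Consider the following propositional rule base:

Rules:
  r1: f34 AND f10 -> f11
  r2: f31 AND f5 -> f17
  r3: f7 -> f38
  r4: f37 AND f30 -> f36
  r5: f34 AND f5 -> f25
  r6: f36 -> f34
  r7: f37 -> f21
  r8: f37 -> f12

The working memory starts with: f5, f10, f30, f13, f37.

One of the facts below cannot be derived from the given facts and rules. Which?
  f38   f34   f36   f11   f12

Round 1: r4 [f37 AND f30 -> f36]; r7 [f37 -> f21]; r8 [f37 -> f12]. New: f36, f21, f12.
Round 2: r6 [f36 -> f34]. New: f34.
Round 3: r1 [f34 AND f10 -> f11]; r5 [f34 AND f5 -> f25]. New: f11, f25.
Derived: f12 (round 1), f11 (round 3), f36 (round 1), f34 (round 2). f38 never appears in any round.

f38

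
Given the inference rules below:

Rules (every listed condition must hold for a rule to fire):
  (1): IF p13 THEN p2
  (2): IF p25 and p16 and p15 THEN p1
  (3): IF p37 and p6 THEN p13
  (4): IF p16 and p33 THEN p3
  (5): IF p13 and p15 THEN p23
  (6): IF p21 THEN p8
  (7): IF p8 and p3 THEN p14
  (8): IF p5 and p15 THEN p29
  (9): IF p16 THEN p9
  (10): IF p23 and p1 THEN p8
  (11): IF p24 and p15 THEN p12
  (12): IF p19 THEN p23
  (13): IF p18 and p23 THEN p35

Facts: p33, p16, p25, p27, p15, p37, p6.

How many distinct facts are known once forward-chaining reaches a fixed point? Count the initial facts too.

15

[1] (2) [IF p25 and p16 and p15 THEN p1]; (3) [IF p37 and p6 THEN p13]; (4) [IF p16 and p33 THEN p3]; (9) [IF p16 THEN p9]. ⇒ new: p1, p13, p3, p9.
[2] (1) [IF p13 THEN p2]; (5) [IF p13 and p15 THEN p23]. ⇒ new: p2, p23.
[3] (10) [IF p23 and p1 THEN p8]. ⇒ new: p8.
[4] (7) [IF p8 and p3 THEN p14]. ⇒ new: p14.
Closure: {p1, p13, p14, p15, p16, p2, p23, p25, p27, p3, p33, p37, p6, p8, p9} — 15 facts.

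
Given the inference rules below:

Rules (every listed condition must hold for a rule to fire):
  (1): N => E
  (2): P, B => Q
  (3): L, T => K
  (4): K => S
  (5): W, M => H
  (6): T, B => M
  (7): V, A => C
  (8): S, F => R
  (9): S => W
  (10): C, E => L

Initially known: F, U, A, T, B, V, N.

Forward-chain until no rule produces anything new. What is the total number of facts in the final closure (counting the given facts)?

16

Round 1 fires (1), (6), (7), giving E, M, C.
Round 2 fires (10), giving L.
Round 3 fires (3), giving K.
Round 4 fires (4), giving S.
Round 5 fires (8), (9), giving R, W.
Round 6 fires (5), giving H.
Closure: {A, B, C, E, F, H, K, L, M, N, R, S, T, U, V, W} — 16 facts.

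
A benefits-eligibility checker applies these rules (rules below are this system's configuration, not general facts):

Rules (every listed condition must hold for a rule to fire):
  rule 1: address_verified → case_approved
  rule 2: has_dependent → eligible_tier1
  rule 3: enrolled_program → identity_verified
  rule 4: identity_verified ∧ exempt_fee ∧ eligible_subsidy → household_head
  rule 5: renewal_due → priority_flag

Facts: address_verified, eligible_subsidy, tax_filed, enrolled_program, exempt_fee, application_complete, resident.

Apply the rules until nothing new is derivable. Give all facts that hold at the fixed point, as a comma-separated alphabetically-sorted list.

Round 1 — rule 1, rule 3, derive case_approved, identity_verified.
Round 2 — rule 4, derive household_head.

address_verified, application_complete, case_approved, eligible_subsidy, enrolled_program, exempt_fee, household_head, identity_verified, resident, tax_filed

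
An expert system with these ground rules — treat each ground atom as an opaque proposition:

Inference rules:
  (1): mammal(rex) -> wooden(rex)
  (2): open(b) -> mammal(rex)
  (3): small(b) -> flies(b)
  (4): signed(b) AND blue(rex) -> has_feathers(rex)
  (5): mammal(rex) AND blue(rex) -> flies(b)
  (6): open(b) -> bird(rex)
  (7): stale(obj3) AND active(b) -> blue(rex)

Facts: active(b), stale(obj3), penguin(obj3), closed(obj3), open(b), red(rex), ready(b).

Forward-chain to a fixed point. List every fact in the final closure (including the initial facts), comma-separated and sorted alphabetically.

active(b), bird(rex), blue(rex), closed(obj3), flies(b), mammal(rex), open(b), penguin(obj3), ready(b), red(rex), stale(obj3), wooden(rex)

Round 1 fires (2), (6), (7), giving mammal(rex), bird(rex), blue(rex).
Round 2 fires (1), (5), giving wooden(rex), flies(b).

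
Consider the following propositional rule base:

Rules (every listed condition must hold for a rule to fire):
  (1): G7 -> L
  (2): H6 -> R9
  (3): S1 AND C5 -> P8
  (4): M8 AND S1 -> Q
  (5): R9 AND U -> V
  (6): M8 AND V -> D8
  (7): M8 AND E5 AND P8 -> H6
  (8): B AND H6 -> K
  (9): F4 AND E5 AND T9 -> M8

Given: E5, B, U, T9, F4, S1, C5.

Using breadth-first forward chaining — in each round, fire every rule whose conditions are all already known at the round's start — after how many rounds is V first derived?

Round 1 fires (3), (9), giving P8, M8.
Round 2 fires (4), (7), giving Q, H6.
Round 3 fires (2), (8), giving R9, K.
Round 4 fires (5), giving V.
V first appears in round 4.

4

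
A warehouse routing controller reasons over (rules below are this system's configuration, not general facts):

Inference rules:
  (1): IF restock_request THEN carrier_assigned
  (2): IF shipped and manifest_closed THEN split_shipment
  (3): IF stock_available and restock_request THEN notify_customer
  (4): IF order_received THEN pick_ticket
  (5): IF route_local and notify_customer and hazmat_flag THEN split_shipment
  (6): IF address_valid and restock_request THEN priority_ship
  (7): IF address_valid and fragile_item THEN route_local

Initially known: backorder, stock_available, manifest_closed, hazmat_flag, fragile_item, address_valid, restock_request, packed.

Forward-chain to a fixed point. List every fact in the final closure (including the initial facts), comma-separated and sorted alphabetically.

Round 1: (1) [IF restock_request THEN carrier_assigned]; (3) [IF stock_available and restock_request THEN notify_customer]; (6) [IF address_valid and restock_request THEN priority_ship]; (7) [IF address_valid and fragile_item THEN route_local]. Adds carrier_assigned, notify_customer, priority_ship, route_local.
Round 2: (5) [IF route_local and notify_customer and hazmat_flag THEN split_shipment]. Adds split_shipment.

address_valid, backorder, carrier_assigned, fragile_item, hazmat_flag, manifest_closed, notify_customer, packed, priority_ship, restock_request, route_local, split_shipment, stock_available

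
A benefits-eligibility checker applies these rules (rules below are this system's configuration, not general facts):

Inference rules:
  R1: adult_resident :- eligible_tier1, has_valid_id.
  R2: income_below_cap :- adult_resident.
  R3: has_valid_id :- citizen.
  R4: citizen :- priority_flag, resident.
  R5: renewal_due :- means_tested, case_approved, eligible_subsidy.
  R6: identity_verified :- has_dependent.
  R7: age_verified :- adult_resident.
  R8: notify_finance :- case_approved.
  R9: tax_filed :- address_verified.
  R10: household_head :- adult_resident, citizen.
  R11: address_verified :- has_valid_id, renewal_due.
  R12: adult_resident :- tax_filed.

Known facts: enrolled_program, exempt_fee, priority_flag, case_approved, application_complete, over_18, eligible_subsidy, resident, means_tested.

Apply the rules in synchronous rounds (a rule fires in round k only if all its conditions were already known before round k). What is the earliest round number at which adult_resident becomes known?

5

Round 1: R4 [citizen :- priority_flag, resident.]; R5 [renewal_due :- means_tested, case_approved, eligible_subsidy.]; R8 [notify_finance :- case_approved.]. New: citizen, renewal_due, notify_finance.
Round 2: R3 [has_valid_id :- citizen.]. New: has_valid_id.
Round 3: R11 [address_verified :- has_valid_id, renewal_due.]. New: address_verified.
Round 4: R9 [tax_filed :- address_verified.]. New: tax_filed.
Round 5: R12 [adult_resident :- tax_filed.]. New: adult_resident.
adult_resident first appears in round 5.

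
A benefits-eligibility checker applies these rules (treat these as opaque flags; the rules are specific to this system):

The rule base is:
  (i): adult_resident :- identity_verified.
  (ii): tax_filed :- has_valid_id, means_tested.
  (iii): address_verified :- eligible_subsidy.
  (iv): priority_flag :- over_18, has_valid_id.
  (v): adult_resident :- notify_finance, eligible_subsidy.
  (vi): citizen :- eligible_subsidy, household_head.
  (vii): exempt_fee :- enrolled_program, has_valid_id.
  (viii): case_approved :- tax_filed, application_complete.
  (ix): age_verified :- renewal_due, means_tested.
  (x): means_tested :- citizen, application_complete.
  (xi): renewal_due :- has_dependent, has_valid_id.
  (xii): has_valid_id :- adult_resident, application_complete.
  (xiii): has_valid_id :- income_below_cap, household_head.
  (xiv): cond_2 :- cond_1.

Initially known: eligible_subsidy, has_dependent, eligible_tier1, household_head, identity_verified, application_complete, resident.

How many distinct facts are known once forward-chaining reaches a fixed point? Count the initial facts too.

Round 1 fires (i), (iii), (vi), giving adult_resident, address_verified, citizen.
Round 2 fires (x), (xii), giving means_tested, has_valid_id.
Round 3 fires (ii), (xi), giving tax_filed, renewal_due.
Round 4 fires (viii), (ix), giving case_approved, age_verified.
Closure: {address_verified, adult_resident, age_verified, application_complete, case_approved, citizen, eligible_subsidy, eligible_tier1, has_dependent, has_valid_id, household_head, identity_verified, means_tested, renewal_due, resident, tax_filed} — 16 facts.

16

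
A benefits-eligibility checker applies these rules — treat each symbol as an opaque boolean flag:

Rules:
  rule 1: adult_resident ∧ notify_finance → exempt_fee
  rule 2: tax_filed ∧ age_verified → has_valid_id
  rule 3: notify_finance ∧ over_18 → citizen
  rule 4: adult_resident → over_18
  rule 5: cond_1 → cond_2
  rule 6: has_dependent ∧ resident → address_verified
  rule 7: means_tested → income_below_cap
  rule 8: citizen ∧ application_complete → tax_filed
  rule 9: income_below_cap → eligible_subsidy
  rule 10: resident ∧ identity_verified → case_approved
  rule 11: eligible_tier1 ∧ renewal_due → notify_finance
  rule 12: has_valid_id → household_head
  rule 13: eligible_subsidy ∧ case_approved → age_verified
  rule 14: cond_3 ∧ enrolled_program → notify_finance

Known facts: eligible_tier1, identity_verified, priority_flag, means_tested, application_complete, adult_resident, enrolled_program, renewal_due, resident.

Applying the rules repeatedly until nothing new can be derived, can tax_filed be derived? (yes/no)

Round 1: rule 4 [adult_resident → over_18]; rule 7 [means_tested → income_below_cap]; rule 10 [resident ∧ identity_verified → case_approved]; rule 11 [eligible_tier1 ∧ renewal_due → notify_finance]. Adds over_18, income_below_cap, case_approved, notify_finance.
Round 2: rule 1 [adult_resident ∧ notify_finance → exempt_fee]; rule 3 [notify_finance ∧ over_18 → citizen]; rule 9 [income_below_cap → eligible_subsidy]. Adds exempt_fee, citizen, eligible_subsidy.
Round 3: rule 8 [citizen ∧ application_complete → tax_filed]; rule 13 [eligible_subsidy ∧ case_approved → age_verified]. Adds tax_filed, age_verified.
Round 4: rule 2 [tax_filed ∧ age_verified → has_valid_id]. Adds has_valid_id.
Round 5: rule 12 [has_valid_id → household_head]. Adds household_head.
tax_filed appears in round 3, so it is derivable.

yes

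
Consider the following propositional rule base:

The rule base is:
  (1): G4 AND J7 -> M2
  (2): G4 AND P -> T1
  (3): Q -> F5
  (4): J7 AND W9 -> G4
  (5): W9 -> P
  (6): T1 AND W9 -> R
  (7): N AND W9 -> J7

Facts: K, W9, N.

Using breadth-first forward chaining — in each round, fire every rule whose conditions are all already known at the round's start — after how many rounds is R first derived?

4

Round 1: (5) [W9 -> P]; (7) [N AND W9 -> J7]. Adds P, J7.
Round 2: (4) [J7 AND W9 -> G4]. Adds G4.
Round 3: (1) [G4 AND J7 -> M2]; (2) [G4 AND P -> T1]. Adds M2, T1.
Round 4: (6) [T1 AND W9 -> R]. Adds R.
R first appears in round 4.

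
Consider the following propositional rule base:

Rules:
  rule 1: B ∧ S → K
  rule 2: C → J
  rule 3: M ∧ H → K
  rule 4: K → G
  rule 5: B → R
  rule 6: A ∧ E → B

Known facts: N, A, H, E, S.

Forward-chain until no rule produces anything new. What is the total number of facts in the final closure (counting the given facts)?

[1] rule 6 [A ∧ E → B]. ⇒ new: B.
[2] rule 1 [B ∧ S → K]; rule 5 [B → R]. ⇒ new: K, R.
[3] rule 4 [K → G]. ⇒ new: G.
Closure: {A, B, E, G, H, K, N, R, S} — 9 facts.

9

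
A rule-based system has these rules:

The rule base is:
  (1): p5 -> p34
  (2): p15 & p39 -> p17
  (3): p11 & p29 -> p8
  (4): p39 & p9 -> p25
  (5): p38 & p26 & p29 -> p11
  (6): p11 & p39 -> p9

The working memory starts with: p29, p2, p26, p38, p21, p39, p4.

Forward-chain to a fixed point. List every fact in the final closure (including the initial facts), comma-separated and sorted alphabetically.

p11, p2, p21, p25, p26, p29, p38, p39, p4, p8, p9

Round 1: (5) [p38 & p26 & p29 -> p11]. Adds p11.
Round 2: (3) [p11 & p29 -> p8]; (6) [p11 & p39 -> p9]. Adds p8, p9.
Round 3: (4) [p39 & p9 -> p25]. Adds p25.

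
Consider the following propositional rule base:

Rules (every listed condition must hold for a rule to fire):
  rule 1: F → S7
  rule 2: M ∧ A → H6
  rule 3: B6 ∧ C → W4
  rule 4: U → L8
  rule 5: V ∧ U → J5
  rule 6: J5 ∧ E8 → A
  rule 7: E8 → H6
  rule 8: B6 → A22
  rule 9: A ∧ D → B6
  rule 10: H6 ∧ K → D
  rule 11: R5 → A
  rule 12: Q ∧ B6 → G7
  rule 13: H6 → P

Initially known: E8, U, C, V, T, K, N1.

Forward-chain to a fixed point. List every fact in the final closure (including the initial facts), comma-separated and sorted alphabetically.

A, A22, B6, C, D, E8, H6, J5, K, L8, N1, P, T, U, V, W4

Round 1 — rule 4, rule 5, rule 7, derive L8, J5, H6.
Round 2 — rule 6, rule 10, rule 13, derive A, D, P.
Round 3 — rule 9, derive B6.
Round 4 — rule 3, rule 8, derive W4, A22.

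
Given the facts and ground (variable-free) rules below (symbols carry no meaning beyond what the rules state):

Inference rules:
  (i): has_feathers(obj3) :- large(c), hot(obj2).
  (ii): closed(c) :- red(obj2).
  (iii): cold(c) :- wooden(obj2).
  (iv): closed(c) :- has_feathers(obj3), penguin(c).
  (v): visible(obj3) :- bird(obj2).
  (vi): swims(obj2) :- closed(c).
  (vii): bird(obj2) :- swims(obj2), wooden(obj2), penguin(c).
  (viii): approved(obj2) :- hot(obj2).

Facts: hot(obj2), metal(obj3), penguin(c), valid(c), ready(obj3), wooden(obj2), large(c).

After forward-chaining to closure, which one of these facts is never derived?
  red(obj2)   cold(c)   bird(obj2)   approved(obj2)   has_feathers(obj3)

Round 1 fires (i), (iii), (viii), giving has_feathers(obj3), cold(c), approved(obj2).
Round 2 fires (iv), giving closed(c).
Round 3 fires (vi), giving swims(obj2).
Round 4 fires (vii), giving bird(obj2).
Round 5 fires (v), giving visible(obj3).
Derived: cold(c) (round 1), approved(obj2) (round 1), bird(obj2) (round 4), has_feathers(obj3) (round 1). red(obj2) never appears in any round.

red(obj2)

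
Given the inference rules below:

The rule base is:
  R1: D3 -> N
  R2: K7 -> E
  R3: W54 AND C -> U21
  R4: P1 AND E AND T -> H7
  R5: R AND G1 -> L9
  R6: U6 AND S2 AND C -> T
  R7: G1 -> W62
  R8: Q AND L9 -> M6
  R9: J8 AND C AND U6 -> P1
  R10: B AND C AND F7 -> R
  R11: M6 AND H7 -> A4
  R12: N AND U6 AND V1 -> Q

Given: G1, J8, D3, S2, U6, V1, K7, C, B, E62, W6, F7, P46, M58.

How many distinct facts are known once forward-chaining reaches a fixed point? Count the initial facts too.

Round 1 — R1, R2, R6, R7, R9, R10, derive N, E, T, W62, P1, R.
Round 2 — R4, R5, R12, derive H7, L9, Q.
Round 3 — R8, derive M6.
Round 4 — R11, derive A4.
Closure: {A4, B, C, D3, E, E62, F7, G1, H7, J8, K7, L9, M58, M6, N, P1, P46, Q, R, S2, T, U6, V1, W6, W62} — 25 facts.

25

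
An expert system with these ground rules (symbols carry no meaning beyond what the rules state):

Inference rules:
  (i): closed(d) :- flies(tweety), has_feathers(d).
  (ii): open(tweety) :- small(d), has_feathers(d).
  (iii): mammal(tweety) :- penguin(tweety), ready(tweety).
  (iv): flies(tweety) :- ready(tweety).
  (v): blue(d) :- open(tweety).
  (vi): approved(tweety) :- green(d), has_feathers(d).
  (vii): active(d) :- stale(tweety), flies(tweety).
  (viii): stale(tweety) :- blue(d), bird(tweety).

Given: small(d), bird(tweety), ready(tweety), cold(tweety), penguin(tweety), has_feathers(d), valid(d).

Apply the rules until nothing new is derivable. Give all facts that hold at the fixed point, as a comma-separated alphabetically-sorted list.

active(d), bird(tweety), blue(d), closed(d), cold(tweety), flies(tweety), has_feathers(d), mammal(tweety), open(tweety), penguin(tweety), ready(tweety), small(d), stale(tweety), valid(d)

Round 1 — (ii), (iii), (iv), derive open(tweety), mammal(tweety), flies(tweety).
Round 2 — (i), (v), derive closed(d), blue(d).
Round 3 — (viii), derive stale(tweety).
Round 4 — (vii), derive active(d).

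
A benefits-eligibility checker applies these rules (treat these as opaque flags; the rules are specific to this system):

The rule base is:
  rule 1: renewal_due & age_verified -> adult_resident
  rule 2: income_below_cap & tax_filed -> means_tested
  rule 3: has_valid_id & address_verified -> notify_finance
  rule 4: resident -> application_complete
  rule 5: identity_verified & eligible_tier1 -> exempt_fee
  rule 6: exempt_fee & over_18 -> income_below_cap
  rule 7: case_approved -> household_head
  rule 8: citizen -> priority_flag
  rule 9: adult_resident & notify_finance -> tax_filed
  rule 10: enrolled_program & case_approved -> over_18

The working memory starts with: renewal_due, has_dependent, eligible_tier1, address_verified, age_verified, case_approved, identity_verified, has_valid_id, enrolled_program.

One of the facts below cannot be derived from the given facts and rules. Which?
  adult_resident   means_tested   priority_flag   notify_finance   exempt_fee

priority_flag

[1] rule 1 [renewal_due & age_verified -> adult_resident]; rule 3 [has_valid_id & address_verified -> notify_finance]; rule 5 [identity_verified & eligible_tier1 -> exempt_fee]; rule 7 [case_approved -> household_head]; rule 10 [enrolled_program & case_approved -> over_18]. ⇒ new: adult_resident, notify_finance, exempt_fee, household_head, over_18.
[2] rule 6 [exempt_fee & over_18 -> income_below_cap]; rule 9 [adult_resident & notify_finance -> tax_filed]. ⇒ new: income_below_cap, tax_filed.
[3] rule 2 [income_below_cap & tax_filed -> means_tested]. ⇒ new: means_tested.
Derived: means_tested (round 3), exempt_fee (round 1), notify_finance (round 1), adult_resident (round 1). priority_flag never appears in any round.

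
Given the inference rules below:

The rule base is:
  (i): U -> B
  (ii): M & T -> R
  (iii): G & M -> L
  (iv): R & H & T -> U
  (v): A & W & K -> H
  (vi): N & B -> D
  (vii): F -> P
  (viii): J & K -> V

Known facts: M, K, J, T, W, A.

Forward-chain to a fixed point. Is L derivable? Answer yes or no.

no

Round 1: (ii) [M & T -> R]; (v) [A & W & K -> H]; (viii) [J & K -> V]. New: R, H, V.
Round 2: (iv) [R & H & T -> U]. New: U.
Round 3: (i) [U -> B]. New: B.
Fixed point reached. L is concluded only by (iii); (iii) needs G (never derived).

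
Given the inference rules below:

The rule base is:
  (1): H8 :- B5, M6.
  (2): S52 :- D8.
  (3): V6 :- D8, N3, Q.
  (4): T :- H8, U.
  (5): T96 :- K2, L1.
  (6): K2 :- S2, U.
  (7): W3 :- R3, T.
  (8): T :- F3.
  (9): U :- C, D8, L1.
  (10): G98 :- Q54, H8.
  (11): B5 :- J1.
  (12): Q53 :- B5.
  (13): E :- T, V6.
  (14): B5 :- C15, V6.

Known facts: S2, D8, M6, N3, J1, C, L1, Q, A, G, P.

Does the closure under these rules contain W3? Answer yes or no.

no

[1] (2) [S52 :- D8.]; (3) [V6 :- D8, N3, Q.]; (9) [U :- C, D8, L1.]; (11) [B5 :- J1.]. ⇒ new: S52, V6, U, B5.
[2] (1) [H8 :- B5, M6.]; (6) [K2 :- S2, U.]; (12) [Q53 :- B5.]. ⇒ new: H8, K2, Q53.
[3] (4) [T :- H8, U.]; (5) [T96 :- K2, L1.]. ⇒ new: T, T96.
[4] (13) [E :- T, V6.]. ⇒ new: E.
Fixed point reached. W3 is concluded only by (7); (7) needs R3 (never derived).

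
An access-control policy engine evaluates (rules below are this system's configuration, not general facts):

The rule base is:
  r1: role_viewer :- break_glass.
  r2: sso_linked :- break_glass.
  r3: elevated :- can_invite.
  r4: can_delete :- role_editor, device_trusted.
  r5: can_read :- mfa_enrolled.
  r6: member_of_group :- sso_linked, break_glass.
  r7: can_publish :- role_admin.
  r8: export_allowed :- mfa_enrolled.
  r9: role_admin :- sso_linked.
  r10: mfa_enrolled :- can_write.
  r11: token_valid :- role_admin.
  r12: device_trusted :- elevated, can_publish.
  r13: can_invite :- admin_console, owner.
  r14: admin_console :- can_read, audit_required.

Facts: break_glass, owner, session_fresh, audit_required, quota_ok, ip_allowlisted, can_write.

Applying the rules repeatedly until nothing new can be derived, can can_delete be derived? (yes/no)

no

Round 1: r1 [role_viewer :- break_glass.]; r2 [sso_linked :- break_glass.]; r10 [mfa_enrolled :- can_write.]. New: role_viewer, sso_linked, mfa_enrolled.
Round 2: r5 [can_read :- mfa_enrolled.]; r6 [member_of_group :- sso_linked, break_glass.]; r8 [export_allowed :- mfa_enrolled.]; r9 [role_admin :- sso_linked.]. New: can_read, member_of_group, export_allowed, role_admin.
Round 3: r7 [can_publish :- role_admin.]; r11 [token_valid :- role_admin.]; r14 [admin_console :- can_read, audit_required.]. New: can_publish, token_valid, admin_console.
Round 4: r13 [can_invite :- admin_console, owner.]. New: can_invite.
Round 5: r3 [elevated :- can_invite.]. New: elevated.
Round 6: r12 [device_trusted :- elevated, can_publish.]. New: device_trusted.
Fixed point reached. can_delete is concluded only by r4; r4 needs role_editor (never derived).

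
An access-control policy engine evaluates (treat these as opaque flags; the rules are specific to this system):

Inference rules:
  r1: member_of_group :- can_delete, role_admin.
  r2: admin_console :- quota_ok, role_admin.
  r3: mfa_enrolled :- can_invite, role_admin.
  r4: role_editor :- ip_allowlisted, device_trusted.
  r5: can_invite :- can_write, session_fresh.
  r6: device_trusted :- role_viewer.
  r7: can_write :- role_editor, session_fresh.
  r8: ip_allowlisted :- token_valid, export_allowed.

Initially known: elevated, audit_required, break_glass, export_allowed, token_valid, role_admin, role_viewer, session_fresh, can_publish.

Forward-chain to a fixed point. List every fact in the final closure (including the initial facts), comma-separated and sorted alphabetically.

Round 1 — r6, r8, derive device_trusted, ip_allowlisted.
Round 2 — r4, derive role_editor.
Round 3 — r7, derive can_write.
Round 4 — r5, derive can_invite.
Round 5 — r3, derive mfa_enrolled.

audit_required, break_glass, can_invite, can_publish, can_write, device_trusted, elevated, export_allowed, ip_allowlisted, mfa_enrolled, role_admin, role_editor, role_viewer, session_fresh, token_valid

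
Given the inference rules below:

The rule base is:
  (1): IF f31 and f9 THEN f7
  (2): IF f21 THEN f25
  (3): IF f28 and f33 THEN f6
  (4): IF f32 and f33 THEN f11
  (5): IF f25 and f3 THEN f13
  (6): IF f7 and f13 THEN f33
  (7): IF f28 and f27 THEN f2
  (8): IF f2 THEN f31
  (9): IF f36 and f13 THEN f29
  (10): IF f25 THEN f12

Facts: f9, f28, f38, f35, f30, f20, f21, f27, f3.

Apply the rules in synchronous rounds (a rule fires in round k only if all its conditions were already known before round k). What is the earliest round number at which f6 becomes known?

Round 1 — (2), (7), derive f25, f2.
Round 2 — (5), (8), (10), derive f13, f31, f12.
Round 3 — (1), derive f7.
Round 4 — (6), derive f33.
Round 5 — (3), derive f6.
f6 first appears in round 5.

5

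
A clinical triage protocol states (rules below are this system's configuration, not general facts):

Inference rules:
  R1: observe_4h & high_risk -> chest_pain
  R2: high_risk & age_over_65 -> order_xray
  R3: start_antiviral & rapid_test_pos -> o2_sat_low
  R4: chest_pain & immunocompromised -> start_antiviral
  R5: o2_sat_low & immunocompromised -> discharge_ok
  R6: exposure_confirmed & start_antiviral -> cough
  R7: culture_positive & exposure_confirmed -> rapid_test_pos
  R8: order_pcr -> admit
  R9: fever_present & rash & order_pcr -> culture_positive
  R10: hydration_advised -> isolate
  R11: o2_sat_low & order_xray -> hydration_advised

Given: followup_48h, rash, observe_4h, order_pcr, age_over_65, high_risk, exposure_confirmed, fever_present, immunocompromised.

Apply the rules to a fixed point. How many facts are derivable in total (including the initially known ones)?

20

Round 1 — R1, R2, R8, R9, derive chest_pain, order_xray, admit, culture_positive.
Round 2 — R4, R7, derive start_antiviral, rapid_test_pos.
Round 3 — R3, R6, derive o2_sat_low, cough.
Round 4 — R5, R11, derive discharge_ok, hydration_advised.
Round 5 — R10, derive isolate.
Closure: {admit, age_over_65, chest_pain, cough, culture_positive, discharge_ok, exposure_confirmed, fever_present, followup_48h, high_risk, hydration_advised, immunocompromised, isolate, o2_sat_low, observe_4h, order_pcr, order_xray, rapid_test_pos, rash, start_antiviral} — 20 facts.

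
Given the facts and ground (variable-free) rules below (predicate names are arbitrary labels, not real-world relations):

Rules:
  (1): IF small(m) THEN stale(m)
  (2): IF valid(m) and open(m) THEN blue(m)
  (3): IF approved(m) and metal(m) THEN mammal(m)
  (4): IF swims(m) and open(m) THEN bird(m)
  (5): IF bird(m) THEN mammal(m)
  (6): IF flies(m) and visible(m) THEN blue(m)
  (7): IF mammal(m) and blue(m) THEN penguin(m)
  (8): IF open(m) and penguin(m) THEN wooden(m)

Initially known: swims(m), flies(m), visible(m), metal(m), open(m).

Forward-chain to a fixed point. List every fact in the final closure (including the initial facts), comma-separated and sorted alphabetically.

bird(m), blue(m), flies(m), mammal(m), metal(m), open(m), penguin(m), swims(m), visible(m), wooden(m)

Round 1 fires (4), (6), giving bird(m), blue(m).
Round 2 fires (5), giving mammal(m).
Round 3 fires (7), giving penguin(m).
Round 4 fires (8), giving wooden(m).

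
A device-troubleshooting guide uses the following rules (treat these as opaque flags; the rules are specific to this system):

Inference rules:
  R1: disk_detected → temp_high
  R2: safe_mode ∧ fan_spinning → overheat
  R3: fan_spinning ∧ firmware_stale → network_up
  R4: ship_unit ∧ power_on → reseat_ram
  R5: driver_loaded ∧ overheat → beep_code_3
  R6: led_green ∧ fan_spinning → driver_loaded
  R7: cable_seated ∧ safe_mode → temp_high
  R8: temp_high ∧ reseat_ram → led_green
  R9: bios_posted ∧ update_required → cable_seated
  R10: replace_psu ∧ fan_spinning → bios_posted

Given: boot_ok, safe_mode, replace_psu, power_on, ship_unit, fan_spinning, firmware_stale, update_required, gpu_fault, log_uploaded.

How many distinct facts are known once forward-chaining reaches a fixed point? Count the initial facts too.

19

Round 1 — R2, R3, R4, R10, derive overheat, network_up, reseat_ram, bios_posted.
Round 2 — R9, derive cable_seated.
Round 3 — R7, derive temp_high.
Round 4 — R8, derive led_green.
Round 5 — R6, derive driver_loaded.
Round 6 — R5, derive beep_code_3.
Closure: {beep_code_3, bios_posted, boot_ok, cable_seated, driver_loaded, fan_spinning, firmware_stale, gpu_fault, led_green, log_uploaded, network_up, overheat, power_on, replace_psu, reseat_ram, safe_mode, ship_unit, temp_high, update_required} — 19 facts.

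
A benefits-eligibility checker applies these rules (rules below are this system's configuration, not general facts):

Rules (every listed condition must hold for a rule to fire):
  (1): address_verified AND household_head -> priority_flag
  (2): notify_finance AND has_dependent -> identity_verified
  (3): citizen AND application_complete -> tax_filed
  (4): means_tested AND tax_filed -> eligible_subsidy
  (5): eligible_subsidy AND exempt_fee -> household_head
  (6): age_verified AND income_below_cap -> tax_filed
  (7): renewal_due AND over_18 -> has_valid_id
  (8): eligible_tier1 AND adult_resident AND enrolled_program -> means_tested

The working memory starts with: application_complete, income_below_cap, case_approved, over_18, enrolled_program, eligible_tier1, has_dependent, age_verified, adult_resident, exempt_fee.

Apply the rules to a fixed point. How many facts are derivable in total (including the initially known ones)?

14

Round 1: (6) [age_verified AND income_below_cap -> tax_filed]; (8) [eligible_tier1 AND adult_resident AND enrolled_program -> means_tested]. New: tax_filed, means_tested.
Round 2: (4) [means_tested AND tax_filed -> eligible_subsidy]. New: eligible_subsidy.
Round 3: (5) [eligible_subsidy AND exempt_fee -> household_head]. New: household_head.
Closure: {adult_resident, age_verified, application_complete, case_approved, eligible_subsidy, eligible_tier1, enrolled_program, exempt_fee, has_dependent, household_head, income_below_cap, means_tested, over_18, tax_filed} — 14 facts.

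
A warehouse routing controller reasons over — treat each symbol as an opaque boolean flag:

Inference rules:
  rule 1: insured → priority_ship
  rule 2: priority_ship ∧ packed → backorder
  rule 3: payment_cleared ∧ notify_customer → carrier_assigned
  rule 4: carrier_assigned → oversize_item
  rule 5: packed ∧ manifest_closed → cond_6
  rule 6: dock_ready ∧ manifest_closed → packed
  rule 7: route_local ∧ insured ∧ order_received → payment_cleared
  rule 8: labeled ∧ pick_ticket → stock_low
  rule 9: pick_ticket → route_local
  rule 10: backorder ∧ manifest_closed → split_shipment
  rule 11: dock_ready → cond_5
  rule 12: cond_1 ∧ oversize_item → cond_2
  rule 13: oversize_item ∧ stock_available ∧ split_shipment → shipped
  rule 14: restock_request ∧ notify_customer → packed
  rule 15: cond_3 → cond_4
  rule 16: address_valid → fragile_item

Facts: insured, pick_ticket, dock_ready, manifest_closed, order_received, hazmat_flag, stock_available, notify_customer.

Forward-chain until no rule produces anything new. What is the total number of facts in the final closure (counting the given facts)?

19

Round 1 — rule 1, rule 6, rule 9, rule 11, derive priority_ship, packed, route_local, cond_5.
Round 2 — rule 2, rule 5, rule 7, derive backorder, cond_6, payment_cleared.
Round 3 — rule 3, rule 10, derive carrier_assigned, split_shipment.
Round 4 — rule 4, derive oversize_item.
Round 5 — rule 13, derive shipped.
Closure: {backorder, carrier_assigned, cond_5, cond_6, dock_ready, hazmat_flag, insured, manifest_closed, notify_customer, order_received, oversize_item, packed, payment_cleared, pick_ticket, priority_ship, route_local, shipped, split_shipment, stock_available} — 19 facts.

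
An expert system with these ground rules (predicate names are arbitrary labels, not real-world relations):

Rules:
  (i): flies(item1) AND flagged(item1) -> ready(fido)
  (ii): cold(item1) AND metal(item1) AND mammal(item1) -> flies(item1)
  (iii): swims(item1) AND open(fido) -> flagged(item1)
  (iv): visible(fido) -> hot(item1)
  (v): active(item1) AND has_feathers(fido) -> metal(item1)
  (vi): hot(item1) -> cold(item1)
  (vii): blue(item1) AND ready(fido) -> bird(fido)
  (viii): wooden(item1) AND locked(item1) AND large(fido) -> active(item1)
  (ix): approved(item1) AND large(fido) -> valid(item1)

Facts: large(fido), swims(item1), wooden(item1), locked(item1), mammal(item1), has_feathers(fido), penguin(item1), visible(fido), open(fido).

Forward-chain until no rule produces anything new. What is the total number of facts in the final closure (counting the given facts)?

Round 1: (iii) [swims(item1) AND open(fido) -> flagged(item1)]; (iv) [visible(fido) -> hot(item1)]; (viii) [wooden(item1) AND locked(item1) AND large(fido) -> active(item1)]. Adds flagged(item1), hot(item1), active(item1).
Round 2: (v) [active(item1) AND has_feathers(fido) -> metal(item1)]; (vi) [hot(item1) -> cold(item1)]. Adds metal(item1), cold(item1).
Round 3: (ii) [cold(item1) AND metal(item1) AND mammal(item1) -> flies(item1)]. Adds flies(item1).
Round 4: (i) [flies(item1) AND flagged(item1) -> ready(fido)]. Adds ready(fido).
Closure: {active(item1), cold(item1), flagged(item1), flies(item1), has_feathers(fido), hot(item1), large(fido), locked(item1), mammal(item1), metal(item1), open(fido), penguin(item1), ready(fido), swims(item1), visible(fido), wooden(item1)} — 16 facts.

16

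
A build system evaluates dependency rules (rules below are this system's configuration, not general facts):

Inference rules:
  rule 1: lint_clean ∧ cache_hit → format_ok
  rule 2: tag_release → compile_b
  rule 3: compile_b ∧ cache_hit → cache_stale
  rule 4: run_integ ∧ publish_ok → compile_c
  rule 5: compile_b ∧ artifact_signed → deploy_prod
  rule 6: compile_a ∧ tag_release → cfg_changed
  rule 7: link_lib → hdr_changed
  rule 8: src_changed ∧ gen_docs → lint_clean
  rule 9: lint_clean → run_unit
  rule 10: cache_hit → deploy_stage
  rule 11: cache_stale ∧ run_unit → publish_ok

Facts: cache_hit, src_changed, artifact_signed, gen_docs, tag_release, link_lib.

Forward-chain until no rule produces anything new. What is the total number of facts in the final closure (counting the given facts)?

[1] rule 2 [tag_release → compile_b]; rule 7 [link_lib → hdr_changed]; rule 8 [src_changed ∧ gen_docs → lint_clean]; rule 10 [cache_hit → deploy_stage]. ⇒ new: compile_b, hdr_changed, lint_clean, deploy_stage.
[2] rule 1 [lint_clean ∧ cache_hit → format_ok]; rule 3 [compile_b ∧ cache_hit → cache_stale]; rule 5 [compile_b ∧ artifact_signed → deploy_prod]; rule 9 [lint_clean → run_unit]. ⇒ new: format_ok, cache_stale, deploy_prod, run_unit.
[3] rule 11 [cache_stale ∧ run_unit → publish_ok]. ⇒ new: publish_ok.
Closure: {artifact_signed, cache_hit, cache_stale, compile_b, deploy_prod, deploy_stage, format_ok, gen_docs, hdr_changed, link_lib, lint_clean, publish_ok, run_unit, src_changed, tag_release} — 15 facts.

15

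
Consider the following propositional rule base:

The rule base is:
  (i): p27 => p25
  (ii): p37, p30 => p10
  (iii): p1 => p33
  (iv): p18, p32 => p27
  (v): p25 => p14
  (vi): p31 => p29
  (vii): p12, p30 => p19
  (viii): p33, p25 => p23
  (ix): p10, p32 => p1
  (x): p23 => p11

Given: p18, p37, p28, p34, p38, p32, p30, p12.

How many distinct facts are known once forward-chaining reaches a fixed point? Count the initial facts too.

Round 1 fires (ii), (iv), (vii), giving p10, p27, p19.
Round 2 fires (i), (ix), giving p25, p1.
Round 3 fires (iii), (v), giving p33, p14.
Round 4 fires (viii), giving p23.
Round 5 fires (x), giving p11.
Closure: {p1, p10, p11, p12, p14, p18, p19, p23, p25, p27, p28, p30, p32, p33, p34, p37, p38} — 17 facts.

17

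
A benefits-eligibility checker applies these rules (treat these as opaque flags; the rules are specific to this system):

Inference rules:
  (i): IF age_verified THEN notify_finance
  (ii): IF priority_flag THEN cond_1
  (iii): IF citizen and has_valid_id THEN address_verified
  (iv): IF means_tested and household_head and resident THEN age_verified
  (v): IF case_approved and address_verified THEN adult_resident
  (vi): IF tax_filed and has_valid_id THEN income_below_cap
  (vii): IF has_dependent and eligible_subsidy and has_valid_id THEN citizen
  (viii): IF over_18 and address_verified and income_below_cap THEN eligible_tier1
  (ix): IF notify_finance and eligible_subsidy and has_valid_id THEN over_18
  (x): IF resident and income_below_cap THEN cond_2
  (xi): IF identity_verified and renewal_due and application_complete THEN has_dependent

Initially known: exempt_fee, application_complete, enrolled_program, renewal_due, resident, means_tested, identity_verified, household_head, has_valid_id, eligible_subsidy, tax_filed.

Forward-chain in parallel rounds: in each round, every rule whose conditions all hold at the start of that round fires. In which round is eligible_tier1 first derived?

[1] (iv) [IF means_tested and household_head and resident THEN age_verified]; (vi) [IF tax_filed and has_valid_id THEN income_below_cap]; (xi) [IF identity_verified and renewal_due and application_complete THEN has_dependent]. ⇒ new: age_verified, income_below_cap, has_dependent.
[2] (i) [IF age_verified THEN notify_finance]; (vii) [IF has_dependent and eligible_subsidy and has_valid_id THEN citizen]; (x) [IF resident and income_below_cap THEN cond_2]. ⇒ new: notify_finance, citizen, cond_2.
[3] (iii) [IF citizen and has_valid_id THEN address_verified]; (ix) [IF notify_finance and eligible_subsidy and has_valid_id THEN over_18]. ⇒ new: address_verified, over_18.
[4] (viii) [IF over_18 and address_verified and income_below_cap THEN eligible_tier1]. ⇒ new: eligible_tier1.
eligible_tier1 first appears in round 4.

4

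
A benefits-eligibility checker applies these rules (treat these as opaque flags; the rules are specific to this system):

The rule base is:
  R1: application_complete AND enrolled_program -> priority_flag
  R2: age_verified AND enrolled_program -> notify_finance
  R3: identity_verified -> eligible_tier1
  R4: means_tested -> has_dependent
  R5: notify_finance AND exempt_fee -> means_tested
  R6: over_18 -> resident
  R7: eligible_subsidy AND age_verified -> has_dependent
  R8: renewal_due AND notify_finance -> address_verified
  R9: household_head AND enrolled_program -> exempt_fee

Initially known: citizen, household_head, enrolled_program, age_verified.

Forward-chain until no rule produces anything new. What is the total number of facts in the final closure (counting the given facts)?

[1] R2 [age_verified AND enrolled_program -> notify_finance]; R9 [household_head AND enrolled_program -> exempt_fee]. ⇒ new: notify_finance, exempt_fee.
[2] R5 [notify_finance AND exempt_fee -> means_tested]. ⇒ new: means_tested.
[3] R4 [means_tested -> has_dependent]. ⇒ new: has_dependent.
Closure: {age_verified, citizen, enrolled_program, exempt_fee, has_dependent, household_head, means_tested, notify_finance} — 8 facts.

8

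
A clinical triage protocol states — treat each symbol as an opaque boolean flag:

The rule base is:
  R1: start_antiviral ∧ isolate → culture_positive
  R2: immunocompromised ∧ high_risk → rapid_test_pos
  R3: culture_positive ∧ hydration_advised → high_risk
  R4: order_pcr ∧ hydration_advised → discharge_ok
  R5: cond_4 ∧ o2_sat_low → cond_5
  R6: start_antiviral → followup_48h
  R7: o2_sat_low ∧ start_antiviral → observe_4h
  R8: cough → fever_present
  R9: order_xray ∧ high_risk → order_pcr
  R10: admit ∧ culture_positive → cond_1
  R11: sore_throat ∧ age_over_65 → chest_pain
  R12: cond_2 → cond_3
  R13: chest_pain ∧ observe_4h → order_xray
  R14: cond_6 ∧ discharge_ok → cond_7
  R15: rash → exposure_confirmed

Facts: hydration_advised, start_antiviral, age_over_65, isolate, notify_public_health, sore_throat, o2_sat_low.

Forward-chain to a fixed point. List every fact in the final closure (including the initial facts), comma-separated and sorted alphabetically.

age_over_65, chest_pain, culture_positive, discharge_ok, followup_48h, high_risk, hydration_advised, isolate, notify_public_health, o2_sat_low, observe_4h, order_pcr, order_xray, sore_throat, start_antiviral

Round 1 fires R1, R6, R7, R11, giving culture_positive, followup_48h, observe_4h, chest_pain.
Round 2 fires R3, R13, giving high_risk, order_xray.
Round 3 fires R9, giving order_pcr.
Round 4 fires R4, giving discharge_ok.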